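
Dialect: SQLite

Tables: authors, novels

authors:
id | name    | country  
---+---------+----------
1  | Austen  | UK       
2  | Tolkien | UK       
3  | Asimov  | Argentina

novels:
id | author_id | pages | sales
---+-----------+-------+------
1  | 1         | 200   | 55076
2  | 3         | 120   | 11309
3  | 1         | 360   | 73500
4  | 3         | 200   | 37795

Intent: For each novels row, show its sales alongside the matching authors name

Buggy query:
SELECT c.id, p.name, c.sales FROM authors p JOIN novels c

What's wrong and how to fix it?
Bug: Missing join condition: each novels row is matched to all authors rows instead of just its own

Fix: Add ON c.author_id = p.id to the JOIN

Corrected query:
SELECT c.id, p.name, c.sales FROM authors p JOIN novels c ON c.author_id = p.id

Result:
id | name   | sales
---+--------+------
1  | Austen | 55076
2  | Asimov | 11309
3  | Austen | 73500
4  | Asimov | 37795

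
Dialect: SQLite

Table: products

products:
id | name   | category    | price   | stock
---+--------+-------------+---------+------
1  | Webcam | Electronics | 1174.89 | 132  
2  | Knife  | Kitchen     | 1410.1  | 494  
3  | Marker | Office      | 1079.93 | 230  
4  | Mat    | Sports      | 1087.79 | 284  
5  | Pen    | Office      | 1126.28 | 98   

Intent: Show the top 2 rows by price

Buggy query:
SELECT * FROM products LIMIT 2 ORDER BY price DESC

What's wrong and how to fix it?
Bug: ORDER BY cannot follow LIMIT; LIMIT is the final clause

Fix: Swap the clauses: ORDER BY first, then LIMIT

Corrected query:
SELECT * FROM products ORDER BY price DESC LIMIT 2

Result:
id | name   | category    | price   | stock
---+--------+-------------+---------+------
2  | Knife  | Kitchen     | 1410.1  | 494  
1  | Webcam | Electronics | 1174.89 | 132  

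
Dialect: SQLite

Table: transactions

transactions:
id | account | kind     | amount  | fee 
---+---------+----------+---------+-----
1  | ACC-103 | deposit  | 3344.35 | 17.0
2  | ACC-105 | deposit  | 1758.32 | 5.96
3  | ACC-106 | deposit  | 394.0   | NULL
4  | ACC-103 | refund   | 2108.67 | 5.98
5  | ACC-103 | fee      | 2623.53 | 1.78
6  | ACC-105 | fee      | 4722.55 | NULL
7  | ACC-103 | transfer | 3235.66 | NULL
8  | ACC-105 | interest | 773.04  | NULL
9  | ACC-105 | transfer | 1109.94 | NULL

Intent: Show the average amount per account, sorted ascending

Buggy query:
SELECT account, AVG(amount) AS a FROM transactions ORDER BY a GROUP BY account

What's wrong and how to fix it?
Bug: GROUP BY must precede ORDER BY

Fix: Move ORDER BY to the end, after GROUP BY

Corrected query:
SELECT account, AVG(amount) AS a FROM transactions GROUP BY account ORDER BY a

Result:
account | a        
--------+----------
ACC-106 | 394      
ACC-105 | 2090.9625
ACC-103 | 2828.0525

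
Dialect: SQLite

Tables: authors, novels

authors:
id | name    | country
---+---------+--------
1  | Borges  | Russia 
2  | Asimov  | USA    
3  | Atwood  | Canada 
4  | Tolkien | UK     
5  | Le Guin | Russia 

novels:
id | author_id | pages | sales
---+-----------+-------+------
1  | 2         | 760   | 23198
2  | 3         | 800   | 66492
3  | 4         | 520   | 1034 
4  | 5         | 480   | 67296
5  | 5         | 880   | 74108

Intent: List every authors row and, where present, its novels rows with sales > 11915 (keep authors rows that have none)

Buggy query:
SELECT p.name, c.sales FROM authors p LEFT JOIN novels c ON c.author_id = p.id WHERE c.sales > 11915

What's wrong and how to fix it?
Bug: Filtering c.sales in WHERE discards the NULL rows produced by LEFT JOIN, turning it into an inner join

Fix: Put 'c.sales > 11915' in the JOIN's ON clause instead of WHERE

Corrected query:
SELECT p.name, c.sales FROM authors p LEFT JOIN novels c ON c.author_id = p.id AND c.sales > 11915

Result:
name    | sales
--------+------
Borges  | NULL 
Asimov  | 23198
Atwood  | 66492
Tolkien | NULL 
Le Guin | 67296
Le Guin | 74108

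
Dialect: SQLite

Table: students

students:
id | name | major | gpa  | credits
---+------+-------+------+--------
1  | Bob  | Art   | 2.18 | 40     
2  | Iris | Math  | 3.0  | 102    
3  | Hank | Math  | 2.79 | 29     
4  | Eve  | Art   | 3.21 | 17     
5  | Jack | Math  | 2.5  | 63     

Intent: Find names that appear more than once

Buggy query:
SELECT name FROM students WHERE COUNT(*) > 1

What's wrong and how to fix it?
Bug: COUNT(*) is an aggregate and cannot be used in WHERE

Fix: GROUP BY name, then filter groups with HAVING COUNT(*) > 1

Corrected query:
SELECT name FROM students GROUP BY name HAVING COUNT(*) > 1

Result:
(no rows)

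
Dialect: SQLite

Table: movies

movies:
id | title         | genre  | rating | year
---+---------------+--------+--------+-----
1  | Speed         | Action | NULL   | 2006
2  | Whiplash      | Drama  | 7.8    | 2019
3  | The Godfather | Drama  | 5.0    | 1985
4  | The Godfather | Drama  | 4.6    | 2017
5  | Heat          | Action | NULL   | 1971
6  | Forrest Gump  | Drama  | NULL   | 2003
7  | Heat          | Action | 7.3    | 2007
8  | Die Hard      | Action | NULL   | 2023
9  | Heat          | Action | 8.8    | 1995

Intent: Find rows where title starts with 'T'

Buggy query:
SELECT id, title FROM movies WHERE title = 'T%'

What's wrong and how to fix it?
Bug: '=' compares the literal string including the % character; pattern matching needs LIKE

Fix: Replace '=' with LIKE so 'T%' is treated as a pattern

Corrected query:
SELECT id, title FROM movies WHERE title LIKE 'T%'

Result:
id | title        
---+--------------
3  | The Godfather
4  | The Godfather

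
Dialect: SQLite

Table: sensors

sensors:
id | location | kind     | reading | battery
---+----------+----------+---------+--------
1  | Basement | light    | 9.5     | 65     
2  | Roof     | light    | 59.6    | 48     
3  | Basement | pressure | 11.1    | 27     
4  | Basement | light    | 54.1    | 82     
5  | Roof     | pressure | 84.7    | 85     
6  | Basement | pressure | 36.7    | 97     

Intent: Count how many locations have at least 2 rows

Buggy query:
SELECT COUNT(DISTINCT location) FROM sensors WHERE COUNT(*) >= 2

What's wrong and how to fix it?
Bug: WHERE filters individual rows, not groups, so a group-level COUNT is invalid there

Fix: Group first with HAVING COUNT(*) >= 2, then COUNT the resulting groups

Corrected query:
SELECT COUNT(*) FROM (SELECT location FROM sensors GROUP BY location HAVING COUNT(*) >= 2)

Result:
COUNT(*)
--------
2       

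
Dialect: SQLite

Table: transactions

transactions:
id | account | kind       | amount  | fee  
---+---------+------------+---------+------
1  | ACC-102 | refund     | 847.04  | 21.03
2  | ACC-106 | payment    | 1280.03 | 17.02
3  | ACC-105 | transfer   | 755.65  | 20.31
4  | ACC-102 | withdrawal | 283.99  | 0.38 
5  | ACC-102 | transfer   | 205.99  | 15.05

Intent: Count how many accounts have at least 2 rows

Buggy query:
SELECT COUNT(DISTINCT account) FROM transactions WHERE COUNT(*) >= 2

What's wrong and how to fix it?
Bug: WHERE filters individual rows, not groups, so a group-level COUNT is invalid there

Fix: Use a subquery that GROUPs and filters with HAVING, then count its rows

Corrected query:
SELECT COUNT(*) FROM (SELECT account FROM transactions GROUP BY account HAVING COUNT(*) >= 2)

Result:
COUNT(*)
--------
1       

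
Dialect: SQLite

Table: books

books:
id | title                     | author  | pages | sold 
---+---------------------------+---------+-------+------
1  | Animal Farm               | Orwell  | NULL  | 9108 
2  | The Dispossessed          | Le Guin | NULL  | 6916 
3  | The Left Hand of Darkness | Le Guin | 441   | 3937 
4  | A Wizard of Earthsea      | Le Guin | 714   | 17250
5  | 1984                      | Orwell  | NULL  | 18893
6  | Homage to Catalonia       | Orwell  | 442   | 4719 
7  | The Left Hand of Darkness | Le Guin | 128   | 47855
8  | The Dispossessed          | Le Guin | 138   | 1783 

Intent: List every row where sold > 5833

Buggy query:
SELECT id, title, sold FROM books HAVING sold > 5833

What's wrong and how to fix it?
Bug: This is a non-aggregate query (no GROUP BY, no aggregates), so in SQLite the HAVING clause is invalid here; a row-level condition belongs in WHERE

Fix: Use WHERE for row-level filtering

Corrected query:
SELECT id, title, sold FROM books WHERE sold > 5833

Result:
id | title                     | sold 
---+---------------------------+------
1  | Animal Farm               | 9108 
2  | The Dispossessed          | 6916 
4  | A Wizard of Earthsea      | 17250
5  | 1984                      | 18893
7  | The Left Hand of Darkness | 47855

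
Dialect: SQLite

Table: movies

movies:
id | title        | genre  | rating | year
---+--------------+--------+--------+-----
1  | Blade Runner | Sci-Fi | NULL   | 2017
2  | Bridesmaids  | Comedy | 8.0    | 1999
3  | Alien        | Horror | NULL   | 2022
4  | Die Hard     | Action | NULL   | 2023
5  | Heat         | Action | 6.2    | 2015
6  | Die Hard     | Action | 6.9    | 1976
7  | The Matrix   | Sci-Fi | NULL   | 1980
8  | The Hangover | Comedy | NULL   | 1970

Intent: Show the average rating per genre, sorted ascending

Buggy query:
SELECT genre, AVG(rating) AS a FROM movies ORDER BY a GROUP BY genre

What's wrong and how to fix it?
Bug: ORDER BY appears before GROUP BY; SQL clause order requires GROUP BY first

Fix: Move ORDER BY to the end, after GROUP BY

Corrected query:
SELECT genre, AVG(rating) AS a FROM movies GROUP BY genre ORDER BY a

Result:
genre  | a   
-------+-----
Horror | NULL
Sci-Fi | NULL
Action | 6.55
Comedy | 8   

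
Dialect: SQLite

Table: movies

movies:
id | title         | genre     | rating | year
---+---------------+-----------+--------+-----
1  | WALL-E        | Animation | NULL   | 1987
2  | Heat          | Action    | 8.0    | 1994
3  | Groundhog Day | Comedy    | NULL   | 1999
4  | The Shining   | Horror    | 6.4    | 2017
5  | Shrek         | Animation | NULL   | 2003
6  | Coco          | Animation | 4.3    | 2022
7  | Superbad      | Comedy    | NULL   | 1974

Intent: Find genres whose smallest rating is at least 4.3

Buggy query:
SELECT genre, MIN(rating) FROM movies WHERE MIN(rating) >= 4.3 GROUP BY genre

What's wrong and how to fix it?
Bug: MIN() in WHERE is a misuse of aggregate

Fix: Replace WHERE with HAVING after the GROUP BY

Corrected query:
SELECT genre, MIN(rating) FROM movies GROUP BY genre HAVING MIN(rating) >= 4.3

Result:
genre     | MIN(rating)
----------+------------
Action    | 8          
Animation | 4.3        
Horror    | 6.4        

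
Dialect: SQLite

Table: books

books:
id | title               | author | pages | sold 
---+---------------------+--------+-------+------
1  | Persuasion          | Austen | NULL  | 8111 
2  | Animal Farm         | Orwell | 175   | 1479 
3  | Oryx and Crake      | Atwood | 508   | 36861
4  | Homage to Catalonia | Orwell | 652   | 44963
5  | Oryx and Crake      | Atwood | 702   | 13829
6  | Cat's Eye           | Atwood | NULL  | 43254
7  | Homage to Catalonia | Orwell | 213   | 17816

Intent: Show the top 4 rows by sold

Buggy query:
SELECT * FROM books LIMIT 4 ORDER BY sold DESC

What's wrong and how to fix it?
Bug: LIMIT must come after ORDER BY

Fix: Sort with ORDER BY, then apply LIMIT

Corrected query:
SELECT * FROM books ORDER BY sold DESC LIMIT 4

Result:
id | title               | author | pages | sold 
---+---------------------+--------+-------+------
4  | Homage to Catalonia | Orwell | 652   | 44963
6  | Cat's Eye           | Atwood | NULL  | 43254
3  | Oryx and Crake      | Atwood | 508   | 36861
7  | Homage to Catalonia | Orwell | 213   | 17816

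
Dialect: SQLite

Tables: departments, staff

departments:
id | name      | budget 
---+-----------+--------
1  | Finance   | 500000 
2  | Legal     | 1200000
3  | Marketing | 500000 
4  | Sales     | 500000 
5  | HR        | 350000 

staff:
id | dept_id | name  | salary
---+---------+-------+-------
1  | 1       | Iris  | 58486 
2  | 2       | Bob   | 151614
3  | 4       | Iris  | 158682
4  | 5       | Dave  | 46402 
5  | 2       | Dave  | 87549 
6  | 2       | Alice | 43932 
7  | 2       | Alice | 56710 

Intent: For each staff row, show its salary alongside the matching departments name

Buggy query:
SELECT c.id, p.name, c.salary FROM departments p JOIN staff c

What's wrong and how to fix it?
Bug: JOIN with no ON clause produces a cartesian product; every staff row pairs with every departments row

Fix: Add ON c.dept_id = p.id to the JOIN

Corrected query:
SELECT c.id, p.name, c.salary FROM departments p JOIN staff c ON c.dept_id = p.id

Result:
id | name    | salary
---+---------+-------
1  | Finance | 58486 
2  | Legal   | 151614
3  | Sales   | 158682
4  | HR      | 46402 
5  | Legal   | 87549 
6  | Legal   | 43932 
7  | Legal   | 56710 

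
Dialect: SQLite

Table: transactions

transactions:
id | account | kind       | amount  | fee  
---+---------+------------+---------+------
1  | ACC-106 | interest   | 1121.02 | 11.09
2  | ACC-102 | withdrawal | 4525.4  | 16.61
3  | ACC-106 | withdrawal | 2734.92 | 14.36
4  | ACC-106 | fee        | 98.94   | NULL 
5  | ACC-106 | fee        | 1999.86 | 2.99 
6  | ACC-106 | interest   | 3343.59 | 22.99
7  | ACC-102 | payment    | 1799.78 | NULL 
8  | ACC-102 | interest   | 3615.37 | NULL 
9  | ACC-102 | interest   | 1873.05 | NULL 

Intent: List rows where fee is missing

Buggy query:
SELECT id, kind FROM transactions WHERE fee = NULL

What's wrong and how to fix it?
Bug: '= NULL' is always unknown in SQL three-valued logic, so no rows match

Fix: Use IS NULL to test for NULL

Corrected query:
SELECT id, kind FROM transactions WHERE fee IS NULL

Result:
id | kind    
---+---------
4  | fee     
7  | payment 
8  | interest
9  | interest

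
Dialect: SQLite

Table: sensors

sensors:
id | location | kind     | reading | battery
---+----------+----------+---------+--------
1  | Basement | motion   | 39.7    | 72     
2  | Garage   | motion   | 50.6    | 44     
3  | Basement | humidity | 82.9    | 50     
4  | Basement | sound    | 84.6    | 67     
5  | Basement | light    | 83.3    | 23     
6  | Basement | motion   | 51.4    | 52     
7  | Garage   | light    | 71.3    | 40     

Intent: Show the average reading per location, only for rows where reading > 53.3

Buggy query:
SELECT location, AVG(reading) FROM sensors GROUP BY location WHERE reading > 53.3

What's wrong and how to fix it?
Bug: Row-level WHERE must come before GROUP BY in the clause order

Fix: Move the WHERE clause before GROUP BY

Corrected query:
SELECT location, AVG(reading) FROM sensors WHERE reading > 53.3 GROUP BY location

Result:
location | AVG(reading)
---------+-------------
Basement | 83.6        
Garage   | 71.3        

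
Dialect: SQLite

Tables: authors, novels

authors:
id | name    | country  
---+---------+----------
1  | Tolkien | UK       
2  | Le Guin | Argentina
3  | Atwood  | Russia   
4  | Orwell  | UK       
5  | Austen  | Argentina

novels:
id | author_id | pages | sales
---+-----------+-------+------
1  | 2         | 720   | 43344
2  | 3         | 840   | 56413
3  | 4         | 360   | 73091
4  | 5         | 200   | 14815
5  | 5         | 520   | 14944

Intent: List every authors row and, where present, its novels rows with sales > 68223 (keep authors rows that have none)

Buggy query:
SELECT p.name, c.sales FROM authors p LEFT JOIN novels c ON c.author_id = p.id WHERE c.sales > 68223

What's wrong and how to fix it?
Bug: Filtering c.sales in WHERE discards the NULL rows produced by LEFT JOIN, turning it into an inner join

Fix: Put 'c.sales > 68223' in the JOIN's ON clause instead of WHERE

Corrected query:
SELECT p.name, c.sales FROM authors p LEFT JOIN novels c ON c.author_id = p.id AND c.sales > 68223

Result:
name    | sales
--------+------
Tolkien | NULL 
Le Guin | NULL 
Atwood  | NULL 
Orwell  | 73091
Austen  | NULL 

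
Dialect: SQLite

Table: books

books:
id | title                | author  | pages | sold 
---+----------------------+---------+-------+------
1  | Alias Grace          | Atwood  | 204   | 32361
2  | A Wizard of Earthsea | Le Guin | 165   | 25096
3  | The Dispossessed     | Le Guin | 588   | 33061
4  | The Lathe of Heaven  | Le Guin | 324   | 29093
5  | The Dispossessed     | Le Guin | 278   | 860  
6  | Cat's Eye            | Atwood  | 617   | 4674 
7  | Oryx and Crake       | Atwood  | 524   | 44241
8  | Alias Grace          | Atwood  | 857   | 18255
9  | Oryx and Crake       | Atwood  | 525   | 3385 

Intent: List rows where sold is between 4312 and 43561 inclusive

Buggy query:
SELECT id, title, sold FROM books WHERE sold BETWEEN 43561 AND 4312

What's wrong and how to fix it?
Bug: BETWEEN expects the lower bound first; with 43561 AND 4312 the range is empty

Fix: Swap the bounds so the smaller value comes first

Corrected query:
SELECT id, title, sold FROM books WHERE sold BETWEEN 4312 AND 43561

Result:
id | title                | sold 
---+----------------------+------
1  | Alias Grace          | 32361
2  | A Wizard of Earthsea | 25096
3  | The Dispossessed     | 33061
4  | The Lathe of Heaven  | 29093
6  | Cat's Eye            | 4674 
8  | Alias Grace          | 18255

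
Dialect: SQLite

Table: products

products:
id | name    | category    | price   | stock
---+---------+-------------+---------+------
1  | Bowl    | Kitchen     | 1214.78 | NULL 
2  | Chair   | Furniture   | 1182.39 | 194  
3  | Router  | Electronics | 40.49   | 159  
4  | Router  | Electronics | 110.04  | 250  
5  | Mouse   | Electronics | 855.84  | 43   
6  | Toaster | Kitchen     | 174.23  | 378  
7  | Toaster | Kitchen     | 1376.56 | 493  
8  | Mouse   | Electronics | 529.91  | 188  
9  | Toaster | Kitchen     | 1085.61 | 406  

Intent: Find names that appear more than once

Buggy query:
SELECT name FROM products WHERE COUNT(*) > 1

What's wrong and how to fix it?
Bug: COUNT(*) is an aggregate and cannot be used in WHERE

Fix: Group first, then use HAVING for the count condition

Corrected query:
SELECT name FROM products GROUP BY name HAVING COUNT(*) > 1

Result:
name   
-------
Mouse  
Router 
Toaster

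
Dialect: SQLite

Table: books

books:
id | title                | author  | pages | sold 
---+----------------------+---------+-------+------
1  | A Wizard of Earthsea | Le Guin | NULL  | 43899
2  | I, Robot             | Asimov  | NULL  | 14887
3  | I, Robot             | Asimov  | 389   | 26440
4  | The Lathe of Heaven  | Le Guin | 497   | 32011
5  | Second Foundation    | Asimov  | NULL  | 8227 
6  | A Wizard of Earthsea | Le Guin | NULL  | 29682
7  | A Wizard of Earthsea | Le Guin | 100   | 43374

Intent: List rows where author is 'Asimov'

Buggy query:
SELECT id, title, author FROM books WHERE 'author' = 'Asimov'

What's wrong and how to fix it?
Bug: 'author' in single quotes is a string literal, not the column; the comparison is literal-vs-literal and never true

Fix: Reference the column as author without single quotes

Corrected query:
SELECT id, title, author FROM books WHERE author = 'Asimov'

Result:
id | title             | author
---+-------------------+-------
2  | I, Robot          | Asimov
3  | I, Robot          | Asimov
5  | Second Foundation | Asimov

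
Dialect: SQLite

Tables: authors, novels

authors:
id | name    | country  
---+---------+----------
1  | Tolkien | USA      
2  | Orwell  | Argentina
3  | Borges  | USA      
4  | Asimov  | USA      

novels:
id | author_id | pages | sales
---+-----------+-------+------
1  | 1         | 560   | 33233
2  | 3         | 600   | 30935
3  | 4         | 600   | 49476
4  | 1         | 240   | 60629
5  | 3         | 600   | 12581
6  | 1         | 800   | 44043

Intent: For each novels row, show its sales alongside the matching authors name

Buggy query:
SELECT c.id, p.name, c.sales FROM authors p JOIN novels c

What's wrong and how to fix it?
Bug: JOIN with no ON clause produces a cartesian product; every novels row pairs with every authors row

Fix: Specify the join condition linking the foreign key to the parent id

Corrected query:
SELECT c.id, p.name, c.sales FROM authors p JOIN novels c ON c.author_id = p.id

Result:
id | name    | sales
---+---------+------
1  | Tolkien | 33233
2  | Borges  | 30935
3  | Asimov  | 49476
4  | Tolkien | 60629
5  | Borges  | 12581
6  | Tolkien | 44043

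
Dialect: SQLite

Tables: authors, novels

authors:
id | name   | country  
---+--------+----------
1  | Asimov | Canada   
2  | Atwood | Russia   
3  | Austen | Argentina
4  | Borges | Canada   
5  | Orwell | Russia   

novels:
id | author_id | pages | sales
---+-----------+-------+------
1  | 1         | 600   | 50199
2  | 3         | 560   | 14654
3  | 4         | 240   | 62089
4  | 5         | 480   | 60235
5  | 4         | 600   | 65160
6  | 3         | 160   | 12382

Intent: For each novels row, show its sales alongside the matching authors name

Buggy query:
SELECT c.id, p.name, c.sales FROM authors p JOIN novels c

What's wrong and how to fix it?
Bug: JOIN with no ON clause produces a cartesian product; every novels row pairs with every authors row

Fix: Specify the join condition linking the foreign key to the parent id

Corrected query:
SELECT c.id, p.name, c.sales FROM authors p JOIN novels c ON c.author_id = p.id

Result:
id | name   | sales
---+--------+------
1  | Asimov | 50199
2  | Austen | 14654
3  | Borges | 62089
4  | Orwell | 60235
5  | Borges | 65160
6  | Austen | 12382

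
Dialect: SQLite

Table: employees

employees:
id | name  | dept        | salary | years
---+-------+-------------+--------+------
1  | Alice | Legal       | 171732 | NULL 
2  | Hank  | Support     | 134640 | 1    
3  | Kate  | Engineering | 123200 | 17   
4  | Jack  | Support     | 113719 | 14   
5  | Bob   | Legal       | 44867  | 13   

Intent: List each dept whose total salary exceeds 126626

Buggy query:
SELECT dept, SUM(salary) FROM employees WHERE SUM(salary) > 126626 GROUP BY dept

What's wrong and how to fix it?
Bug: SUM(salary) is an aggregate, but WHERE filters rows before aggregation

Fix: Move the aggregate condition to a HAVING clause

Corrected query:
SELECT dept, SUM(salary) FROM employees GROUP BY dept HAVING SUM(salary) > 126626

Result:
dept    | SUM(salary)
--------+------------
Legal   | 216599     
Support | 248359     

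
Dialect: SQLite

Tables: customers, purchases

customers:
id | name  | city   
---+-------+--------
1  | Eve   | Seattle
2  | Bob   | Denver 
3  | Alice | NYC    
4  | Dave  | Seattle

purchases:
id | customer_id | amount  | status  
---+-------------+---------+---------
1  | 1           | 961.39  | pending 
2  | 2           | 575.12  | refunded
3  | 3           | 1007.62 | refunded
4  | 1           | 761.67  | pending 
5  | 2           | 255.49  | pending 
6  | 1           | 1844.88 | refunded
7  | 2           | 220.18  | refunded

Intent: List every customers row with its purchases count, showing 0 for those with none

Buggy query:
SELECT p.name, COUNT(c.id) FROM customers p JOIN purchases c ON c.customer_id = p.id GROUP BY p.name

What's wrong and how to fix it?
Bug: An inner join excludes parents with zero children

Fix: Switch to LEFT JOIN to retain unmatched parent rows

Corrected query:
SELECT p.name, COUNT(c.id) FROM customers p LEFT JOIN purchases c ON c.customer_id = p.id GROUP BY p.name

Result:
name  | COUNT(c.id)
------+------------
Alice | 1          
Bob   | 3          
Dave  | 0          
Eve   | 3          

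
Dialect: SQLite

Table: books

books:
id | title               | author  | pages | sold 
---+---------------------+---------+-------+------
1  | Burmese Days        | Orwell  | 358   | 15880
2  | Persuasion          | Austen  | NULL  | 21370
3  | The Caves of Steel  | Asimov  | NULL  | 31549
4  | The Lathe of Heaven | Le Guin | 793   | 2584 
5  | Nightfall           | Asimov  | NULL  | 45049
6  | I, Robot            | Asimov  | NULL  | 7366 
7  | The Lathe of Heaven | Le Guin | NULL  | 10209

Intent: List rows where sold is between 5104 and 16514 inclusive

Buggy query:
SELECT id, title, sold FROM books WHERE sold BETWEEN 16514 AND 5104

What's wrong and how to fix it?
Bug: BETWEEN expects the lower bound first; with 16514 AND 5104 the range is empty

Fix: Swap the bounds so the smaller value comes first

Corrected query:
SELECT id, title, sold FROM books WHERE sold BETWEEN 5104 AND 16514

Result:
id | title               | sold 
---+---------------------+------
1  | Burmese Days        | 15880
6  | I, Robot            | 7366 
7  | The Lathe of Heaven | 10209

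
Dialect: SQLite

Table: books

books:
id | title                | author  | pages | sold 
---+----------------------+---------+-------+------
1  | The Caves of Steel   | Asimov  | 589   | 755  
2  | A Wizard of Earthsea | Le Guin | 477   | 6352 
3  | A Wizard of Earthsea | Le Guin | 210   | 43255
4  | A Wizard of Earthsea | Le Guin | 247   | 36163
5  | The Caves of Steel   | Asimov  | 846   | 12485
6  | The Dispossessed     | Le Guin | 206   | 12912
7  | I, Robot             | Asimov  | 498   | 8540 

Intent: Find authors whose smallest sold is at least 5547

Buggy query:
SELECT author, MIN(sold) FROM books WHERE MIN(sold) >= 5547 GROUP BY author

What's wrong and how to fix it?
Bug: Aggregates like MIN are computed per group after WHERE runs

Fix: Use HAVING for the per-group MIN condition

Corrected query:
SELECT author, MIN(sold) FROM books GROUP BY author HAVING MIN(sold) >= 5547

Result:
author  | MIN(sold)
--------+----------
Le Guin | 6352     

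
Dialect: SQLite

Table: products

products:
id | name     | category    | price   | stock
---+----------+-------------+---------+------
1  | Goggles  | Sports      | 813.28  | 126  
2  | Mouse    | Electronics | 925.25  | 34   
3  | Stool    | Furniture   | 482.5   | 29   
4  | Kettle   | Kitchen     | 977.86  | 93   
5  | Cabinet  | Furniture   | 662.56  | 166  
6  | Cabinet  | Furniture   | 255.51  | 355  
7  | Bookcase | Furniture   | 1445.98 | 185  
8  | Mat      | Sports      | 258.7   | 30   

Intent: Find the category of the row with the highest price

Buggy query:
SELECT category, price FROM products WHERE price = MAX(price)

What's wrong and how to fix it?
Bug: MAX(price) is an aggregate and cannot be used directly in WHERE

Fix: Use a subquery: WHERE price = (SELECT MAX(price) FROM products)

Corrected query:
SELECT category, price FROM products WHERE price = (SELECT MAX(price) FROM products)

Result:
category  | price  
----------+--------
Furniture | 1445.98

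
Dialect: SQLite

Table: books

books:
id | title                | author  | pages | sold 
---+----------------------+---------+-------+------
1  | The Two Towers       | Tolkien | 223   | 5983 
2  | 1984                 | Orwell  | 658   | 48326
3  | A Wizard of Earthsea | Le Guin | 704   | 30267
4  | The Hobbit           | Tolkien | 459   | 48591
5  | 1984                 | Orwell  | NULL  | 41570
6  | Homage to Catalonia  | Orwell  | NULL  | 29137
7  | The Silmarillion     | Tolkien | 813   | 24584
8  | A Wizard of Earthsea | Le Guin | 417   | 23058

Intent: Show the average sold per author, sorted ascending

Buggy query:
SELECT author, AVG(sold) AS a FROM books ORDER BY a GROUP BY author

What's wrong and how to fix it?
Bug: GROUP BY must precede ORDER BY

Fix: Reorder: SELECT … FROM … GROUP BY … ORDER BY …

Corrected query:
SELECT author, AVG(sold) AS a FROM books GROUP BY author ORDER BY a

Result:
author  | a           
--------+-------------
Tolkien | 26386       
Le Guin | 26662.5     
Orwell  | 39677.666667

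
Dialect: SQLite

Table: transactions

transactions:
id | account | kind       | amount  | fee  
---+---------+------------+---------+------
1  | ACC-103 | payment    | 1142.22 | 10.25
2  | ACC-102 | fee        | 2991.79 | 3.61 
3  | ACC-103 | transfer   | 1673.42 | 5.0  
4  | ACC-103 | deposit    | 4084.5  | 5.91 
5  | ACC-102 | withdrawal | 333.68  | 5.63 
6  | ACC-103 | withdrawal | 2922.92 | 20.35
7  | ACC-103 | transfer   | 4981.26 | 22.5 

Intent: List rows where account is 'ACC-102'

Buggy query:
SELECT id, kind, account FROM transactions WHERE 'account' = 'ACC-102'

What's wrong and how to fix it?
Bug: Single quotes denote string literals in SQL; the column name is being compared as a constant string

Fix: Remove the quotes around the column name (or use double quotes for an identifier)

Corrected query:
SELECT id, kind, account FROM transactions WHERE account = 'ACC-102'

Result:
id | kind       | account
---+------------+--------
2  | fee        | ACC-102
5  | withdrawal | ACC-102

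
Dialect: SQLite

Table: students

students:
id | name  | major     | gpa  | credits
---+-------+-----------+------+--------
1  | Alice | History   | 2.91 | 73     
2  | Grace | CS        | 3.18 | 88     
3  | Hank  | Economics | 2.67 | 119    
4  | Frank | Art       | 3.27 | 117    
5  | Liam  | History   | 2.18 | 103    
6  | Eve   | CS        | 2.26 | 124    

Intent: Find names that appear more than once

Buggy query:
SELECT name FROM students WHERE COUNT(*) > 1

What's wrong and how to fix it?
Bug: WHERE can't reference COUNT(*); aggregates are computed after WHERE

Fix: GROUP BY name, then filter groups with HAVING COUNT(*) > 1

Corrected query:
SELECT name FROM students GROUP BY name HAVING COUNT(*) > 1

Result:
(no rows)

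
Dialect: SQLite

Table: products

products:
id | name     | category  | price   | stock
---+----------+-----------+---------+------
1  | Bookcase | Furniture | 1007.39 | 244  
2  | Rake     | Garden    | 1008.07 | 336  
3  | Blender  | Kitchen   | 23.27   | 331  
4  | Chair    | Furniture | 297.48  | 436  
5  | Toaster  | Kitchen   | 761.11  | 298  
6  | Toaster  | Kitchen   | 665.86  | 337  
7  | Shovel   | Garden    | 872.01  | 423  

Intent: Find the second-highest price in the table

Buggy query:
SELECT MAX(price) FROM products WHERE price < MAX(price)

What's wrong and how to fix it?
Bug: The inner MAX is an aggregate inside WHERE, which is not allowed

Fix: Put the inner MAX in a scalar subquery

Corrected query:
SELECT MAX(price) FROM products WHERE price < (SELECT MAX(price) FROM products)

Result:
MAX(price)
----------
1007.39   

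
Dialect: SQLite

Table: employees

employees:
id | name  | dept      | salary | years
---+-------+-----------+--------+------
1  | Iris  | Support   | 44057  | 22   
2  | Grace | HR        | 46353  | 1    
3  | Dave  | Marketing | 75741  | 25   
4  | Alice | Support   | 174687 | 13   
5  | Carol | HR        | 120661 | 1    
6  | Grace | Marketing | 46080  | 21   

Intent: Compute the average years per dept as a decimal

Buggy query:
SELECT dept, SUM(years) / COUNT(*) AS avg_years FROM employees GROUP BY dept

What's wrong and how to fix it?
Bug: Both operands are integers, so '/' performs integer division and truncates

Fix: Multiply by 1.0 (or CAST to REAL) to force floating-point division

Corrected query:
SELECT dept, SUM(years) * 1.0 / COUNT(*) AS avg_years FROM employees GROUP BY dept

Result:
dept      | avg_years
----------+----------
HR        | 1        
Marketing | 23       
Support   | 17.5     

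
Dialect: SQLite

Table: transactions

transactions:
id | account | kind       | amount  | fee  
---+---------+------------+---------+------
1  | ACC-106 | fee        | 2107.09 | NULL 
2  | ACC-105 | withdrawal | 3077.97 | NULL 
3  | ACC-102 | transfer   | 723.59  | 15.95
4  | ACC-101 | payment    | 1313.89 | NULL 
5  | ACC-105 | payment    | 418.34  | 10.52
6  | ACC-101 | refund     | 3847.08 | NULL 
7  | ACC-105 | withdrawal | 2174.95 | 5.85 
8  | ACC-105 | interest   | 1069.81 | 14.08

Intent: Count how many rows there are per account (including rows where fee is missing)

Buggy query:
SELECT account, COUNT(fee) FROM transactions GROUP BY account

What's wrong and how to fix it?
Bug: COUNT(column) counts non-NULL values only; rows with NULL fee aren't counted

Fix: Replace COUNT(fee) with COUNT(*)

Corrected query:
SELECT account, COUNT(*) FROM transactions GROUP BY account

Result:
account | COUNT(*)
--------+---------
ACC-101 | 2       
ACC-102 | 1       
ACC-105 | 4       
ACC-106 | 1       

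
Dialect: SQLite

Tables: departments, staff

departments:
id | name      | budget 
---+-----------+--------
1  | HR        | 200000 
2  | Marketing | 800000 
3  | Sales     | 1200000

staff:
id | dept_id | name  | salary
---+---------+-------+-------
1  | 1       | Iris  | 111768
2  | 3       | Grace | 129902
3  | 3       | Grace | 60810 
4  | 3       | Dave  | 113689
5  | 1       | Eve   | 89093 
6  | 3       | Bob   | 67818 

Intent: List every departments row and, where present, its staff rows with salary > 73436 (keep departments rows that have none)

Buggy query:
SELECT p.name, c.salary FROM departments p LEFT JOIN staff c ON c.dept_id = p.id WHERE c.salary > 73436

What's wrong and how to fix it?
Bug: A WHERE condition on the right-hand table after LEFT JOIN drops unmatched parents

Fix: Move the right-table condition into the ON clause so unmatched parents are kept

Corrected query:
SELECT p.name, c.salary FROM departments p LEFT JOIN staff c ON c.dept_id = p.id AND c.salary > 73436

Result:
name      | salary
----------+-------
HR        | 89093 
HR        | 111768
Marketing | NULL  
Sales     | 113689
Sales     | 129902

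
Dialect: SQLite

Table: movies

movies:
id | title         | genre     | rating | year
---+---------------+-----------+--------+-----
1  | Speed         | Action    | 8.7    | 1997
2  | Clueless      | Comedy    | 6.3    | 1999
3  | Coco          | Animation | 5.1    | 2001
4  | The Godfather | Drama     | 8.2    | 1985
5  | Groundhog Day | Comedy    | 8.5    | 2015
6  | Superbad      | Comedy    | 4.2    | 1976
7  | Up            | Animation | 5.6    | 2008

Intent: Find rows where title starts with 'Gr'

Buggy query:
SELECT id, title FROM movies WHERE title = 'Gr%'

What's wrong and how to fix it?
Bug: '=' compares the literal string including the % character; pattern matching needs LIKE

Fix: Use LIKE for wildcard pattern matching

Corrected query:
SELECT id, title FROM movies WHERE title LIKE 'Gr%'

Result:
id | title        
---+--------------
5  | Groundhog Day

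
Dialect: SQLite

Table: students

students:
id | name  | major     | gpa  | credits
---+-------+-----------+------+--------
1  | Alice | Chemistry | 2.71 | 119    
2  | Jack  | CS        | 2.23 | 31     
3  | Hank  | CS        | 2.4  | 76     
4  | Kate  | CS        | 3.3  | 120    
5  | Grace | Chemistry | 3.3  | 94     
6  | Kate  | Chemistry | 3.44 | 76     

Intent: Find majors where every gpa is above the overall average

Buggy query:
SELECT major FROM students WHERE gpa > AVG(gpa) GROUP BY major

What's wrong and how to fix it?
Bug: AVG() is an aggregate; it can't sit directly in WHERE

Fix: Compute the overall average in a scalar subquery and compare each group's MIN against it in HAVING

Corrected query:
SELECT major FROM students GROUP BY major HAVING MIN(gpa) > (SELECT AVG(gpa) FROM students)

Result:
(no rows)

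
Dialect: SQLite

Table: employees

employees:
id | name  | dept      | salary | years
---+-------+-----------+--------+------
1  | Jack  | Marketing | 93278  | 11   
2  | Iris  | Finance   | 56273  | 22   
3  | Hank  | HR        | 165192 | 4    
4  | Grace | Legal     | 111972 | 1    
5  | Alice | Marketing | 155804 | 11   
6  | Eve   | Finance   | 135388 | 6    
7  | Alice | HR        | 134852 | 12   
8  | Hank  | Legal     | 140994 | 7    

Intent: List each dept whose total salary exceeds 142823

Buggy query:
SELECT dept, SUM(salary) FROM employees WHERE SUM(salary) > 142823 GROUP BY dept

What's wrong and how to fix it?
Bug: Aggregate functions cannot appear in a WHERE clause

Fix: Use HAVING (which filters groups after aggregation) instead of WHERE

Corrected query:
SELECT dept, SUM(salary) FROM employees GROUP BY dept HAVING SUM(salary) > 142823

Result:
dept      | SUM(salary)
----------+------------
Finance   | 191661     
HR        | 300044     
Legal     | 252966     
Marketing | 249082     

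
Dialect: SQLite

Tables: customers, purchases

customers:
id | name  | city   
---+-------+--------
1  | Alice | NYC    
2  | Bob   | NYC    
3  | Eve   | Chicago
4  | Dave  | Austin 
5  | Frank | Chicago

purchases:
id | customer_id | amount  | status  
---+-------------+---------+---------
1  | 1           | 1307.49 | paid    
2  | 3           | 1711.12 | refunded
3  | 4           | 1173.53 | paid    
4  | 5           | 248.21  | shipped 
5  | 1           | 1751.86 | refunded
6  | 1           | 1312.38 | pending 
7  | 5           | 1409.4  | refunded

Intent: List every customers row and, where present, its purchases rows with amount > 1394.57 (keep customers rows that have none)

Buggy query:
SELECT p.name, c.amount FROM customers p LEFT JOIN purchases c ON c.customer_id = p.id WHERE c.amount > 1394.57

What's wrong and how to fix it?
Bug: A WHERE condition on the right-hand table after LEFT JOIN drops unmatched parents

Fix: Put 'c.amount > 1394.57' in the JOIN's ON clause instead of WHERE

Corrected query:
SELECT p.name, c.amount FROM customers p LEFT JOIN purchases c ON c.customer_id = p.id AND c.amount > 1394.57

Result:
name  | amount 
------+--------
Alice | 1751.86
Bob   | NULL   
Eve   | 1711.12
Dave  | NULL   
Frank | 1409.4 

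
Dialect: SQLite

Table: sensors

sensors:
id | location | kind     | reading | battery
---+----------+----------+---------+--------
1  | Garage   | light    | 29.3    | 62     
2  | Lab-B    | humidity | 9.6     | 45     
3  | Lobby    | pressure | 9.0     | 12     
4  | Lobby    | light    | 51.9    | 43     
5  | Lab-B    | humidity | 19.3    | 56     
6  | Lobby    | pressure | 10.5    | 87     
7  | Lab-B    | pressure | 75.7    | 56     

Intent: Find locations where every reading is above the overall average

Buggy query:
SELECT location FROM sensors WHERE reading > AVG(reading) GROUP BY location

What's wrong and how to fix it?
Bug: AVG() is an aggregate; it can't sit directly in WHERE

Fix: Use a subquery for AVG and a HAVING MIN(...) filter so the condition holds for every row in the group

Corrected query:
SELECT location FROM sensors GROUP BY location HAVING MIN(reading) > (SELECT AVG(reading) FROM sensors)

Result:
(no rows)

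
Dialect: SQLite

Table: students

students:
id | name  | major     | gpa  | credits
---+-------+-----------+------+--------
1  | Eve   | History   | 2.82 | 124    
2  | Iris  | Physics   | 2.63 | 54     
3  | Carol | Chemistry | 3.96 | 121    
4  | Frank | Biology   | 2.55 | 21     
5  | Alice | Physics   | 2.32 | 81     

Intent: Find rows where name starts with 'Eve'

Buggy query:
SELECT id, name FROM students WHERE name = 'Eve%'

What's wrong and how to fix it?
Bug: '=' compares the literal string including the % character; pattern matching needs LIKE

Fix: Replace '=' with LIKE so 'Eve%' is treated as a pattern

Corrected query:
SELECT id, name FROM students WHERE name LIKE 'Eve%'

Result:
id | name
---+-----
1  | Eve 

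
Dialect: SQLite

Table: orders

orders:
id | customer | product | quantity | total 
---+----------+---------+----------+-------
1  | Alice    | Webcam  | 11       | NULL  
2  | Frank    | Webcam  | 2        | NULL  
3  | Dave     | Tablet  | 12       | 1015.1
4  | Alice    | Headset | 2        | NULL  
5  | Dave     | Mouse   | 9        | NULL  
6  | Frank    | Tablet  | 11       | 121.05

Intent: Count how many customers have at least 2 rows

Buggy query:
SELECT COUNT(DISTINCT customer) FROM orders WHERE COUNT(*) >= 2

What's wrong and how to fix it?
Bug: COUNT(*) cannot appear in WHERE; the per-group count doesn't exist yet

Fix: Group first with HAVING COUNT(*) >= 2, then COUNT the resulting groups

Corrected query:
SELECT COUNT(*) FROM (SELECT customer FROM orders GROUP BY customer HAVING COUNT(*) >= 2)

Result:
COUNT(*)
--------
3       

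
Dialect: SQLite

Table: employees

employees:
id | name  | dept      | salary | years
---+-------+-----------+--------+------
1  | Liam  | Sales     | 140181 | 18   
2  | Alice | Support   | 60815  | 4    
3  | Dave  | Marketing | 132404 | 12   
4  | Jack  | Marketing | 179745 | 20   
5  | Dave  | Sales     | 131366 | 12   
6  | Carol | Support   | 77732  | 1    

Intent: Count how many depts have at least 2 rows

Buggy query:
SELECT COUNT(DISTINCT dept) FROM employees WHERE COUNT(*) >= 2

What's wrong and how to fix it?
Bug: WHERE filters individual rows, not groups, so a group-level COUNT is invalid there

Fix: Use a subquery that GROUPs and filters with HAVING, then count its rows

Corrected query:
SELECT COUNT(*) FROM (SELECT dept FROM employees GROUP BY dept HAVING COUNT(*) >= 2)

Result:
COUNT(*)
--------
3       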